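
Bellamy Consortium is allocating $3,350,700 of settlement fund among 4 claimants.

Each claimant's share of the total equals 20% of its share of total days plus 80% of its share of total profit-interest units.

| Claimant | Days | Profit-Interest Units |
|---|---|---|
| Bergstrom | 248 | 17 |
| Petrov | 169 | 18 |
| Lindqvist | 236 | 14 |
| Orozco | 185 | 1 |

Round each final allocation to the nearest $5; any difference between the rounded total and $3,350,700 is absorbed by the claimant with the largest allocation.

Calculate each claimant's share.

Totals — days 838, profit-interest units 50.
Combined weights (20% days + 80% profit-interest units): Bergstrom 0.3312; Petrov 0.3283; Lindqvist 0.2803; Orozco 0.0602.
Unrounded shares: Bergstrom 1,109,713.45; Petrov 1,100,149.17; Lindqvist 939,283.58; Orozco 201,553.80.
At nearest $5: Bergstrom $1,109,715; Petrov $1,100,150; Lindqvist $939,285; Orozco $201,555. Sum = $3,350,705.
Difference $3,350,700 − $3,350,705 = −$5 applied to largest allocation (Bergstrom): Bergstrom becomes $1,109,710.

Bergstrom: $1,109,710; Petrov: $1,100,150; Lindqvist: $939,285; Orozco: $201,555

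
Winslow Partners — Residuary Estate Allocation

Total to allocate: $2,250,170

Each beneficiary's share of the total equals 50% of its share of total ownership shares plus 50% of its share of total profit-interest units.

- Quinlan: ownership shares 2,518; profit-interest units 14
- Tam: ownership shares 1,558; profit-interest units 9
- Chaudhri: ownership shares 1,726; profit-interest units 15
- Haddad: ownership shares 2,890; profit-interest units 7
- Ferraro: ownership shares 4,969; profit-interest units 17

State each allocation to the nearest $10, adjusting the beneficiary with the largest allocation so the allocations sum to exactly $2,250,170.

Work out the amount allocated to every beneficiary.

Quinlan: $461,430; Tam: $291,630; Chaudhri: $414,350; Haddad: $365,040; Ferraro: $717,720

Totals — ownership shares 13,661, profit-interest units 62.
Blended shares (50% ownership shares + 50% profit-interest units): Quinlan 0.2051; Tam 0.1296; Chaudhri 0.1841; Haddad 0.1622; Ferraro 0.3190.
Pro-rata amounts: Quinlan 461,427.49; Tam 291,631.68; Chaudhri 414,346.93; Haddad 365,038.73; Ferraro 717,725.17.
After rounding ($10): Quinlan $461,430; Tam $291,630; Chaudhri $414,350; Haddad $365,040; Ferraro $717,730. Sum = $2,250,180.
Difference $2,250,170 − $2,250,180 = −$10 applied to largest allocation (Ferraro): Ferraro becomes $717,720.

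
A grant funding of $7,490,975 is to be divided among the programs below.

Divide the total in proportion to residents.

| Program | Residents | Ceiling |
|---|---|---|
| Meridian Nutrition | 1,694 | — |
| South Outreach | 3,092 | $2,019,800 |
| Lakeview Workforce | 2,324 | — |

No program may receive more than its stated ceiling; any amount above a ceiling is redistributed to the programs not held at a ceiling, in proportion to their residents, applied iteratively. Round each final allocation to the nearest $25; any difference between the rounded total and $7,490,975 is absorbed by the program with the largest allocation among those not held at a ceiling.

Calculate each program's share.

Combined residents = 7,110.
Unconstrained shares: Meridian Nutrition 1,784,769.57; South Outreach 3,257,678.58; Lakeview Workforce 2,448,526.85.
Capped: South Outreach ($2,019,800); remaining pool $5,471,175 reallocated over remaining residents 4,018.
Redistributed shares: Meridian Nutrition 2,306,662.63 → $2,306,675; Lakeview Workforce 3,164,512.37 → $3,164,500.

Meridian Nutrition: $2,306,675 | South Outreach: $2,019,800 | Lakeview Workforce: $3,164,500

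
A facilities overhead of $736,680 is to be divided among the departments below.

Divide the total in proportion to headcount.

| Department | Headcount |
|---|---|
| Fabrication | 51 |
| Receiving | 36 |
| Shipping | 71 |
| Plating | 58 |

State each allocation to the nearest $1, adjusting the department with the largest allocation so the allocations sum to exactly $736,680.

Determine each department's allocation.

Fabrication: $173,938 | Receiving: $122,780 | Shipping: $242,150 | Plating: $197,812

Total headcount = 216.
Proportional shares: Fabrication 51/216 × $736,680 = 173,938.33; Receiving 36/216 × $736,680 = 122,780.00; Shipping 71/216 × $736,680 = 242,149.44; Plating 58/216 × $736,680 = 197,812.22.
At nearest $1: Fabrication $173,938; Receiving $122,780; Shipping $242,149; Plating $197,812. Sum = $736,679.
Difference $736,680 − $736,679 = +$1 applied to largest allocation (Shipping): Shipping becomes $242,150.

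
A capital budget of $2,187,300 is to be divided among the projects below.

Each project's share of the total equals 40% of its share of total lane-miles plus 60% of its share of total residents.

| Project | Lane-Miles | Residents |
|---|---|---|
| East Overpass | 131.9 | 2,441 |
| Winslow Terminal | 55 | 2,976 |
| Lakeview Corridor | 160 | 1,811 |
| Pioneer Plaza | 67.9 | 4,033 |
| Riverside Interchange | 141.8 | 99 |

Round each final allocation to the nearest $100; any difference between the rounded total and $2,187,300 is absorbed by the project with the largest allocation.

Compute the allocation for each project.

East Overpass: $489,300 | Winslow Terminal: $430,300 | Lakeview Corridor: $460,700 | Pioneer Plaza: $572,700 | Riverside Interchange: $234,300

Totals — lane-miles 556.6, residents 11,360.
Combined weights (40% lane-miles + 60% residents): East Overpass 0.2237; Winslow Terminal 0.1967; Lakeview Corridor 0.2106; Pioneer Plaza 0.2618; Riverside Interchange 0.1071.
Unrounded shares: East Overpass 489,333.68; Winslow Terminal 430,261.14; Lakeview Corridor 460,722.46; Pioneer Plaza 572,650.07; Riverside Interchange 234,332.65.
After rounding ($100): East Overpass $489,300; Winslow Terminal $430,300; Lakeview Corridor $460,700; Pioneer Plaza $572,700; Riverside Interchange $234,300. Sum = $2,187,300.
Sum already equals the total — no adjustment.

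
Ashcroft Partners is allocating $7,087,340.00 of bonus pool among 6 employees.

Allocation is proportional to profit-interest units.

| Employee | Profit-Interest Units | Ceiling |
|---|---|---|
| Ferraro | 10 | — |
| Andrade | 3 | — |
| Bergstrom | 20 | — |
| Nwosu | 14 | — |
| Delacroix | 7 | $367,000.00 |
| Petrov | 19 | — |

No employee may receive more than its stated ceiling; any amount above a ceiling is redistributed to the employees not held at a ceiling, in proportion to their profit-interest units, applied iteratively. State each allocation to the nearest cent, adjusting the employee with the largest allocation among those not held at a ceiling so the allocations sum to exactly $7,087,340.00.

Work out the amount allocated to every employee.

Combined profit-interest units = 73.
Pro-rata shares before constraints: Ferraro 970,868.4932; Andrade 291,260.5479; Bergstrom 1,941,736.9863; Nwosu 1,359,215.8904; Delacroix 679,607.9452; Petrov 1,844,650.1370.
Held at cap: Delacroix ($367,000.00); remaining pool $6,720,340.00 reallocated over remaining profit-interest units 66.
Remaining shares: Ferraro 1,018,233.3333 → $1,018,233.33; Andrade 305,470.0000 → $305,470.00; Bergstrom 2,036,466.6667 → $2,036,466.67; Nwosu 1,425,526.6667 → $1,425,526.67; Petrov 1,934,643.3333 → $1,934,643.33.

Ferraro: $1,018,233.33; Andrade: $305,470.00; Bergstrom: $2,036,466.67; Nwosu: $1,425,526.67; Delacroix: $367,000.00; Petrov: $1,934,643.33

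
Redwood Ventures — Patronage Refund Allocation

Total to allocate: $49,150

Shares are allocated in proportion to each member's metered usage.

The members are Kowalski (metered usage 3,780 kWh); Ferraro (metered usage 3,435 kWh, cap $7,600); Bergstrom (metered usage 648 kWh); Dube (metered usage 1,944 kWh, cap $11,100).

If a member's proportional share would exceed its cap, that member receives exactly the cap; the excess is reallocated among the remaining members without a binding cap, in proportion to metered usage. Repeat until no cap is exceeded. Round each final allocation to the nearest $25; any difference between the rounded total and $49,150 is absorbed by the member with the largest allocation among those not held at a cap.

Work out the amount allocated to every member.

Kowalski: $26,000 · Ferraro: $7,600 · Bergstrom: $4,450 · Dube: $11,100

Sum of metered usage: 9,807.
Unconstrained shares: Kowalski 18,944.33; Ferraro 17,215.28; Bergstrom 3,247.60; Dube 9,742.80.
Capped: Ferraro ($7,600); remaining pool $41,550 reallocated over remaining metered usage 6,372.
Capped: Dube ($11,100); remaining pool $30,450 reallocated over remaining metered usage 4,428.
Remaining shares: Kowalski 25,993.90 → $26,000; Bergstrom 4,456.10 → $4,450.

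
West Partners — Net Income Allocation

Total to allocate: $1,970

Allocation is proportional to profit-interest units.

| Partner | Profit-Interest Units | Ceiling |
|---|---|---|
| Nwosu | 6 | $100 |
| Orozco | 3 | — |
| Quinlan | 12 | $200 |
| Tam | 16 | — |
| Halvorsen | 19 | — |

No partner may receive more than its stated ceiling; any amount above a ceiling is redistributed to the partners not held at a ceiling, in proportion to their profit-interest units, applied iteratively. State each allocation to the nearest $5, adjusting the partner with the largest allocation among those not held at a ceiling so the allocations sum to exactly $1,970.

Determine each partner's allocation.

Sum of profit-interest units: 56.
Unconstrained shares: Nwosu 211.07; Orozco 105.54; Quinlan 422.14; Tam 562.86; Halvorsen 668.39.
Held at cap: Nwosu ($100), Quinlan ($200); balance $1,670 reallocated over remaining profit-interest units 38.
Shares after redistribution: Orozco 131.84 → $130; Tam 703.16 → $705; Halvorsen 835.00 → $835.

Nwosu: $100 · Orozco: $130 · Quinlan: $200 · Tam: $705 · Halvorsen: $835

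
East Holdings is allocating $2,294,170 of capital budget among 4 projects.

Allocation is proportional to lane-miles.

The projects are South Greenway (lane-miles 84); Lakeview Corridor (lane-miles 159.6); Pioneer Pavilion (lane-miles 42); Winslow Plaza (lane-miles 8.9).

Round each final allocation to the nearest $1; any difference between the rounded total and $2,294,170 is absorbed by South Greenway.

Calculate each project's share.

South Greenway: $654,365 · Lakeview Corridor: $1,243,292 · Pioneer Pavilion: $327,182 · Winslow Plaza: $69,331

Lane-miles total: 294.5.
Proportional shares: South Greenway 84/294.5 × $2,294,170 = 654,364.28; Lakeview Corridor 159.6/294.5 × $2,294,170 = 1,243,292.13; Pioneer Pavilion 42/294.5 × $2,294,170 = 327,182.14; Winslow Plaza 8.9/294.5 × $2,294,170 = 69,331.45.
After rounding ($1): South Greenway $654,364; Lakeview Corridor $1,243,292; Pioneer Pavilion $327,182; Winslow Plaza $69,331. Sum = $2,294,169.
Difference $2,294,170 − $2,294,169 = +$1 applied to South Greenway: South Greenway becomes $654,365.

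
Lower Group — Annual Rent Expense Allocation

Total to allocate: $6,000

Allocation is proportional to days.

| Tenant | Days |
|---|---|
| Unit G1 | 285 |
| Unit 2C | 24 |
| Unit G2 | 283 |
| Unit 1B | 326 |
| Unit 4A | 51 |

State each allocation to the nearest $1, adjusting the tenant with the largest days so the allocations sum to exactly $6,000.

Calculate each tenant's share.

Unit G1: $1,765; Unit 2C: $149; Unit G2: $1,752; Unit 1B: $2,018; Unit 4A: $316

Combined days = 969.
Raw shares: Unit G1 285/969 × $6,000 = 1,764.71; Unit 2C 24/969 × $6,000 = 148.61; Unit G2 283/969 × $6,000 = 1,752.32; Unit 1B 326/969 × $6,000 = 2,018.58; Unit 4A 51/969 × $6,000 = 315.79.
At nearest $1: Unit G1 $1,765; Unit 2C $149; Unit G2 $1,752; Unit 1B $2,019; Unit 4A $316. Sum = $6,001.
Difference $6,000 − $6,001 = −$1 applied to largest days (Unit 1B): Unit 1B becomes $2,018.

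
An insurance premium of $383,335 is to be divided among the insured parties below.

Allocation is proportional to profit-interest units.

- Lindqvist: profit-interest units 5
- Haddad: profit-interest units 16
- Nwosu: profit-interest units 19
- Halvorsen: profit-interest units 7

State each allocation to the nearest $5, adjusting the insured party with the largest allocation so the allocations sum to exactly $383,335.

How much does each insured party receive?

Lindqvist: $40,780 · Haddad: $130,495 · Nwosu: $154,970 · Halvorsen: $57,090

Combined profit-interest units = 47.
Raw shares: Lindqvist 5/47 × $383,335 = 40,780.32; Haddad 16/47 × $383,335 = 130,497.02; Nwosu 19/47 × $383,335 = 154,965.21; Halvorsen 7/47 × $383,335 = 57,092.45.
At nearest $5: Lindqvist $40,780; Haddad $130,495; Nwosu $154,965; Halvorsen $57,090. Sum = $383,330.
Difference $383,335 − $383,330 = +$5 applied to largest allocation (Nwosu): Nwosu becomes $154,970.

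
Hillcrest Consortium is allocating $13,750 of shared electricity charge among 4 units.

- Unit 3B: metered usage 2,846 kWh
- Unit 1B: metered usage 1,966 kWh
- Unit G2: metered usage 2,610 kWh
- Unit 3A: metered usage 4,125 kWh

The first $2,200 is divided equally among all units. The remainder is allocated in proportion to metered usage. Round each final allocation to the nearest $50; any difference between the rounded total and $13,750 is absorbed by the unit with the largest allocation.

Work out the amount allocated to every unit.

$2,200 shared equally gives $550 per unit.
Remainder $11,550 by metered usage (total 11,547): Unit 3B 2,846.74 → $2,850; Unit 1B 1,966.51 → $1,950; Unit G2 2,610.68 → $2,600; Unit 3A 4,126.07 → $4,150.
Totals: Unit 3B $550 + $2,850 = $3,400; Unit 1B $550 + $1,950 = $2,500; Unit G2 $550 + $2,600 = $3,150; Unit 3A $550 + $4,150 = $4,700.

Unit 3B: $3,400 | Unit 1B: $2,500 | Unit G2: $3,150 | Unit 3A: $4,700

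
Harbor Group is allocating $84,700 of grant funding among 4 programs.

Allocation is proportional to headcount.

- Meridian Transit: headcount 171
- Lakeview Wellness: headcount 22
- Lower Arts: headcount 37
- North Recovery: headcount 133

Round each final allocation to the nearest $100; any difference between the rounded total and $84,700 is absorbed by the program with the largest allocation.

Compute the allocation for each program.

Meridian Transit: $40,000 · Lakeview Wellness: $5,100 · Lower Arts: $8,600 · North Recovery: $31,000

Total headcount = 363.
Pro-rata amounts: Meridian Transit 171/363 × $84,700 = 39,900.00; Lakeview Wellness 22/363 × $84,700 = 5,133.33; Lower Arts 37/363 × $84,700 = 8,633.33; North Recovery 133/363 × $84,700 = 31,033.33.
Rounded to nearest $100: Meridian Transit $39,900; Lakeview Wellness $5,100; Lower Arts $8,600; North Recovery $31,000. Sum = $84,600.
Difference $84,700 − $84,600 = +$100 applied to largest allocation (Meridian Transit): Meridian Transit becomes $40,000.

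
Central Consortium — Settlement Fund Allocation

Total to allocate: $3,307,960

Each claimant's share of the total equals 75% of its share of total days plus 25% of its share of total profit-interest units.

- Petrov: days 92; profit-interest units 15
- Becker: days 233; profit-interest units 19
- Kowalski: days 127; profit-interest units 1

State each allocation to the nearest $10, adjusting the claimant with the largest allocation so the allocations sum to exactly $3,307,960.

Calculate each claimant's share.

Totals — days 452, profit-interest units 35.
Combined weights (75% days + 25% profit-interest units): Petrov 0.2598; Becker 0.5223; Kowalski 0.2179.
Proportional shares: Petrov 859,400.48; Becker 1,727,844.53; Kowalski 720,714.99.
After rounding ($10): Petrov $859,400; Becker $1,727,840; Kowalski $720,710. Sum = $3,307,950.
Difference $3,307,960 − $3,307,950 = +$10 applied to largest allocation (Becker): Becker becomes $1,727,850.

Petrov: $859,400 · Becker: $1,727,850 · Kowalski: $720,710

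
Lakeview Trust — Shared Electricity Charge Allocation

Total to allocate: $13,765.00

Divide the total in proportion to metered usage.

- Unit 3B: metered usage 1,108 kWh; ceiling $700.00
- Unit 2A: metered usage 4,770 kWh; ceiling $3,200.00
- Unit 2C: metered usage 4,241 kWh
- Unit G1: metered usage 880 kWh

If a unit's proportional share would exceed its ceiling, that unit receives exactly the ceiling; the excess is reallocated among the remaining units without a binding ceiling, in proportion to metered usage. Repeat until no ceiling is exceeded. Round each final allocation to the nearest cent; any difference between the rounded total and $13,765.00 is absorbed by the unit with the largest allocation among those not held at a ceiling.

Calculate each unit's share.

Unit 3B: $700.00 · Unit 2A: $3,200.00 · Unit 2C: $8,169.78 · Unit G1: $1,695.22

Sum of metered usage: 10,999.
Unconstrained shares: Unit 3B 1,386.6370; Unit 2A 5,969.5472; Unit 2C 5,307.5157; Unit G1 1,101.3001.
Cap binds for Unit 3B ($700.00), Unit 2A ($3,200.00); residual $9,865.00 reallocated over remaining metered usage 5,121.
Remaining shares: Unit 2C 8,169.7842 → $8,169.78; Unit G1 1,695.2158 → $1,695.22.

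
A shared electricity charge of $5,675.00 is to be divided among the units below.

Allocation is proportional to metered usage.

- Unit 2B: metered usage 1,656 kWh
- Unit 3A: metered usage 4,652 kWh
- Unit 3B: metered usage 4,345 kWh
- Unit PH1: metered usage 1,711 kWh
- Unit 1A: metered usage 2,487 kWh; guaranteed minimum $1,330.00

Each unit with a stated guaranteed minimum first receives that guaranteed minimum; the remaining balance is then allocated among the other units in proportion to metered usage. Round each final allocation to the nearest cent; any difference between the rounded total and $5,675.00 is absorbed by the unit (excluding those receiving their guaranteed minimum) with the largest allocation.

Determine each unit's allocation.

Unit 2B: $581.96 | Unit 3A: $1,634.81 | Unit 3B: $1,526.94 | Unit PH1: $601.29 | Unit 1A: $1,330.00

Minimums first: Unit 1A $1,330.00. Remaining pool $4,345.00.
Remaining pool split over remaining metered usage 12,364: Unit 2B 581.9573 → $581.96; Unit 3A 1,634.8221 → $1,634.82; Unit 3B 1,526.9351 → $1,526.94; Unit PH1 601.2856 → $601.29.
Rounding difference −$0.01 applied to Unit 3A → $1,634.81.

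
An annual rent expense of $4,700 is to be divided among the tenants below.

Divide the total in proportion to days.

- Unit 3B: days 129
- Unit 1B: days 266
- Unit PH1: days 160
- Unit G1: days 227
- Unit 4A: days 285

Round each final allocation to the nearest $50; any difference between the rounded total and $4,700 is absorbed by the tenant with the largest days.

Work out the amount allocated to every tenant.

Unit 3B: $550 | Unit 1B: $1,150 | Unit PH1: $700 | Unit G1: $1,000 | Unit 4A: $1,300

Days total: 1,067.
Unrounded shares: Unit 3B 129/1,067 × $4,700 = 568.23; Unit 1B 266/1,067 × $4,700 = 1,171.70; Unit PH1 160/1,067 × $4,700 = 704.78; Unit G1 227/1,067 × $4,700 = 999.91; Unit 4A 285/1,067 × $4,700 = 1,255.39.
Rounded to nearest $50: Unit 3B $550; Unit 1B $1,150; Unit PH1 $700; Unit G1 $1,000; Unit 4A $1,250. Sum = $4,650.
Difference $4,700 − $4,650 = +$50 applied to largest days (Unit 4A): Unit 4A becomes $1,300.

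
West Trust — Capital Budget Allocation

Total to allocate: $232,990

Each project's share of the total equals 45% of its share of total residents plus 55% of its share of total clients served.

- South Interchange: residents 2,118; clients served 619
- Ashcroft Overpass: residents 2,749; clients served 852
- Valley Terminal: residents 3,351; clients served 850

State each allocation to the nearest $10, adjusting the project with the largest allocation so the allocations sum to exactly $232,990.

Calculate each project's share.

South Interchange: $61,200; Ashcroft Overpass: $82,110; Valley Terminal: $89,680

Residents total 8,218; clients served total 2,321.
Composite weights (45% residents + 55% clients served): South Interchange 0.2627; Ashcroft Overpass 0.3524; Valley Terminal 0.3849.
Pro-rata amounts: South Interchange 61,197.06; Ashcroft Overpass 82,111.51; Valley Terminal 89,681.43.
At nearest $10: South Interchange $61,200; Ashcroft Overpass $82,110; Valley Terminal $89,680. Sum = $232,990.
Rounded total matches; no reconciliation needed.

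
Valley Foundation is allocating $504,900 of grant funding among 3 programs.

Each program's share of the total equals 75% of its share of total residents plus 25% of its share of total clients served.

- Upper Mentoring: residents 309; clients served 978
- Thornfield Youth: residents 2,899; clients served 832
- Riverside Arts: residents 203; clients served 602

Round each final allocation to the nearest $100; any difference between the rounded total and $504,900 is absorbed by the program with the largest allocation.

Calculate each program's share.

Residents total 3,411; clients served total 2,412.
Combined weights (75% residents + 25% clients served): Upper Mentoring 0.1693; Thornfield Youth 0.7237; Riverside Arts 0.1070.
Pro-rata amounts: Upper Mentoring 85,484.68; Thornfield Youth 365,375.19; Riverside Arts 54,040.13.
After rounding ($100): Upper Mentoring $85,500; Thornfield Youth $365,400; Riverside Arts $54,000. Sum = $504,900.
Sum already equals the total — no adjustment.

Upper Mentoring: $85,500 · Thornfield Youth: $365,400 · Riverside Arts: $54,000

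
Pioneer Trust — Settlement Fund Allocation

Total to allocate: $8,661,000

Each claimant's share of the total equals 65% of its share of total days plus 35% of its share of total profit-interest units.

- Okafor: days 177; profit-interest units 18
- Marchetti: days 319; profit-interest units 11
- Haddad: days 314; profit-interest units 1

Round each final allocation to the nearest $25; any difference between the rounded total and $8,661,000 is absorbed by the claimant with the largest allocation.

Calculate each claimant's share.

Okafor: $3,049,000; Marchetti: $3,328,600; Haddad: $2,283,400

Totals — days 810, profit-interest units 30.
Blended shares (65% days + 35% profit-interest units): Okafor 0.3520; Marchetti 0.3843; Haddad 0.2636.
Pro-rata amounts: Okafor 3,048,992.78; Marchetti 3,328,604.07; Haddad 2,283,403.15.
After rounding ($25): Okafor $3,049,000; Marchetti $3,328,600; Haddad $2,283,400. Sum = $8,661,000.
No rounding difference to absorb.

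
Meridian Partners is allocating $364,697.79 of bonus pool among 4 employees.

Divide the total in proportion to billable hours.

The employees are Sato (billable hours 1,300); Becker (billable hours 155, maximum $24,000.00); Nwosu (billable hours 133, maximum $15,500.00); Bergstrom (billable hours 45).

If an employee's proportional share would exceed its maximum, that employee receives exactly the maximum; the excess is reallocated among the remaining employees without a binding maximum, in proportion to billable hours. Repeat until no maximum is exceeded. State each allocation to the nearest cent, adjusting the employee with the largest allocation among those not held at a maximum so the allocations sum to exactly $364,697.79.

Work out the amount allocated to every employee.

Sato: $314,317.57 | Becker: $24,000.00 | Nwosu: $15,500.00 | Bergstrom: $10,880.22

Sum of billable hours: 1,633.
Unconstrained shares: Sato 290,328.9204; Becker 34,616.1405; Nwosu 29,702.8819; Bergstrom 10,049.8472.
Capped: Becker ($24,000.00), Nwosu ($15,500.00); residual $325,197.79 reallocated over remaining billable hours 1,345.
Redistributed shares: Sato 314,317.5665 → $314,317.57; Bergstrom 10,880.2235 → $10,880.22.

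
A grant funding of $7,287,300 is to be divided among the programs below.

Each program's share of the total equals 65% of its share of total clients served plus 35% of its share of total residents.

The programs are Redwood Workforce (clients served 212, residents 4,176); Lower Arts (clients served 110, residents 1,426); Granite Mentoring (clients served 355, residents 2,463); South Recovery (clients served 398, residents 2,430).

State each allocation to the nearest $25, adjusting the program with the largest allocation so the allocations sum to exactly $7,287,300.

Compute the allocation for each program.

Redwood Workforce: $1,949,000 · Lower Arts: $831,250 · Granite Mentoring: $2,162,800 · South Recovery: $2,344,250

Totals — clients served 1,075, residents 10,495.
Combined weights (65% clients served + 35% residents): Redwood Workforce 0.2675; Lower Arts 0.1141; Granite Mentoring 0.2968; South Recovery 0.3217.
Pro-rata amounts: Redwood Workforce 1,949,005.61; Lower Arts 831,244.87; Granite Mentoring 2,162,799.78; South Recovery 2,344,249.73.
Rounded to nearest $25: Redwood Workforce $1,949,000; Lower Arts $831,250; Granite Mentoring $2,162,800; South Recovery $2,344,250. Sum = $7,287,300.
Rounded total matches; no reconciliation needed.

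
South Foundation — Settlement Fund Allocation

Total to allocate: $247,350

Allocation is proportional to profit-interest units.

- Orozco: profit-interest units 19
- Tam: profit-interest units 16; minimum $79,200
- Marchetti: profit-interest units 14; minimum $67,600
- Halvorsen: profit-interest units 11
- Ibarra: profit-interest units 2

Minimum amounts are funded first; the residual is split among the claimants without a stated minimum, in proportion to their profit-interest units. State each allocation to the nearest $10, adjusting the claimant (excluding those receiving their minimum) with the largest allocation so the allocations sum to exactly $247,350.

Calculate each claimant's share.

Orozco: $59,710 · Tam: $79,200 · Marchetti: $67,600 · Halvorsen: $34,560 · Ibarra: $6,280

Minimums first: Tam $79,200; Marchetti $67,600. Residual $100,550.
Residual split over remaining profit-interest units 32: Orozco 59,701.56 → $59,700; Halvorsen 34,564.06 → $34,560; Ibarra 6,284.38 → $6,280.
Rounding difference +$10 applied to Orozco → $59,710.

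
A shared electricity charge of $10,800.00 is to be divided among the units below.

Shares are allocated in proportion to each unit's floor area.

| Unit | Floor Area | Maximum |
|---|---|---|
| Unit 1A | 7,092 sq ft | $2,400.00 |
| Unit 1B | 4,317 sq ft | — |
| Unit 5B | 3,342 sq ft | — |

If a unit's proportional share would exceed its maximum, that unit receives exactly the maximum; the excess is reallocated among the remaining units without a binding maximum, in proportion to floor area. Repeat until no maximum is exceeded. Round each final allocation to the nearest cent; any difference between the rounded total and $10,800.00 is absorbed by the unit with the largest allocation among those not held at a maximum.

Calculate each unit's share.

Combined floor area = 14,751.
Pro-rata shares before constraints: Unit 1A 5,192.4344; Unit 1B 3,160.7077; Unit 5B 2,446.8578.
Cap binds for Unit 1A ($2,400.00); balance $8,400.00 reallocated over remaining floor area 7,659.
Remaining shares: Unit 1B 4,734.6651 → $4,734.67; Unit 5B 3,665.3349 → $3,665.33.

Unit 1A: $2,400.00 · Unit 1B: $4,734.67 · Unit 5B: $3,665.33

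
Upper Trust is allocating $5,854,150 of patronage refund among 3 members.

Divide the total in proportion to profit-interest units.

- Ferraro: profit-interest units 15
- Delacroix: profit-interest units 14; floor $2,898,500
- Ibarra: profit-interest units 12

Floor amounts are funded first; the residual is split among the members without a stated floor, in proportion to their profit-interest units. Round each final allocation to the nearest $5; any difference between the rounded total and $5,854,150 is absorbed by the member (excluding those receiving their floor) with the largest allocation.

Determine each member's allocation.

Guaranteed amounts: Delacroix $2,898,500. Remaining pool $2,955,650.
Remaining pool split over remaining profit-interest units 27: Ferraro 1,642,027.78 → $1,642,030; Ibarra 1,313,622.22 → $1,313,620.

Ferraro: $1,642,030 · Delacroix: $2,898,500 · Ibarra: $1,313,620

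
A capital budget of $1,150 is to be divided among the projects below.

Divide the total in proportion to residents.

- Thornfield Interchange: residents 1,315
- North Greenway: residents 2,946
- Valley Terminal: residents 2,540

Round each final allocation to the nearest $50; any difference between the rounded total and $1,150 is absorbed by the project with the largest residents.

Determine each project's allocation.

Thornfield Interchange: $200 | North Greenway: $500 | Valley Terminal: $450

Combined residents = 1,315 + 2,946 + 2,540 = 6,801.
Pro-rata amounts: Thornfield Interchange 222.36; North Greenway 498.15; Valley Terminal 429.50.
After rounding ($50): Thornfield Interchange $200; North Greenway $500; Valley Terminal $450. Sum = $1,150.
Sum already equals the total — no adjustment.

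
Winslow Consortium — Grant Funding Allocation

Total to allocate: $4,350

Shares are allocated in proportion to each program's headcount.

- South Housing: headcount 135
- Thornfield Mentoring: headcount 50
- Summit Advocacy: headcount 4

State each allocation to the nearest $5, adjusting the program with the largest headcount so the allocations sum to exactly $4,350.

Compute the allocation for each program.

South Housing: $3,110; Thornfield Mentoring: $1,150; Summit Advocacy: $90

Combined headcount = 189.
Raw shares: South Housing 135/189 × $4,350 = 3,107.14; Thornfield Mentoring 50/189 × $4,350 = 1,150.79; Summit Advocacy 4/189 × $4,350 = 92.06.
Rounded to nearest $5: South Housing $3,105; Thornfield Mentoring $1,150; Summit Advocacy $90. Sum = $4,345.
Difference $4,350 − $4,345 = +$5 applied to largest headcount (South Housing): South Housing becomes $3,110.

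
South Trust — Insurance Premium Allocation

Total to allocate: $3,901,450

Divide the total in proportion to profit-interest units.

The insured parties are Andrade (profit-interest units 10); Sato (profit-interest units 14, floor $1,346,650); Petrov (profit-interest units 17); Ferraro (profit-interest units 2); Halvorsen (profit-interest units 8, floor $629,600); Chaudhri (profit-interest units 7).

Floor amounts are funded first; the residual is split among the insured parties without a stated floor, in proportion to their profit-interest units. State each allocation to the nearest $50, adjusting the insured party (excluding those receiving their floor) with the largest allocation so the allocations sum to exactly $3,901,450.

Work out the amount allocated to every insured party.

Minimums first: Sato $1,346,650; Halvorsen $629,600. Remaining pool $1,925,200.
Remaining pool split over remaining profit-interest units 36: Andrade 534,777.78 → $534,800; Petrov 909,122.22 → $909,100; Ferraro 106,955.56 → $106,950; Chaudhri 374,344.44 → $374,350.

Andrade: $534,800; Sato: $1,346,650; Petrov: $909,100; Ferraro: $106,950; Halvorsen: $629,600; Chaudhri: $374,350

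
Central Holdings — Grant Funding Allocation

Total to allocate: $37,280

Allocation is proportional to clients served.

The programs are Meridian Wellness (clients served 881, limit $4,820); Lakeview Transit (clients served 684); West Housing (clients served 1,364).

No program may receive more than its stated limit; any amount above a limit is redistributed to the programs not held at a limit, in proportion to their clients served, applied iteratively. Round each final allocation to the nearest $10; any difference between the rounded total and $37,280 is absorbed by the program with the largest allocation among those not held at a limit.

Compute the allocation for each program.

Total clients served = 2,929.
Unconstrained shares: Meridian Wellness 11,213.27; Lakeview Transit 8,705.88; West Housing 17,360.85.
Capped: Meridian Wellness ($4,820); residual $32,460 reallocated over remaining clients served 2,048.
Remaining shares: Lakeview Transit 10,841.13 → $10,840; West Housing 21,618.87 → $21,620.

Meridian Wellness: $4,820 · Lakeview Transit: $10,840 · West Housing: $21,620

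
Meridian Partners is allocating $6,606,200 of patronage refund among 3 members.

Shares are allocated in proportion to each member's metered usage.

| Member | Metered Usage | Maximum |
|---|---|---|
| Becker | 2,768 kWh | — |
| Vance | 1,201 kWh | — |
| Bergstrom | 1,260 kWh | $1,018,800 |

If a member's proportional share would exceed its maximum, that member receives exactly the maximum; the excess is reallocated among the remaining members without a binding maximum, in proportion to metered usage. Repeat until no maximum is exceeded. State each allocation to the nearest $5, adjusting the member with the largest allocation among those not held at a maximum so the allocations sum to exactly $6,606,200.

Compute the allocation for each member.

Metered usage total: 5,229.
Pro-rata shares before constraints: Becker 3,497,028.42; Vance 1,517,316.16; Bergstrom 1,591,855.42.
Capped: Bergstrom ($1,018,800); remaining pool $5,587,400 reallocated over remaining metered usage 3,969.
Redistributed shares: Becker 3,896,680.07 → $3,896,680; Vance 1,690,719.93 → $1,690,720.

Becker: $3,896,680 · Vance: $1,690,720 · Bergstrom: $1,018,800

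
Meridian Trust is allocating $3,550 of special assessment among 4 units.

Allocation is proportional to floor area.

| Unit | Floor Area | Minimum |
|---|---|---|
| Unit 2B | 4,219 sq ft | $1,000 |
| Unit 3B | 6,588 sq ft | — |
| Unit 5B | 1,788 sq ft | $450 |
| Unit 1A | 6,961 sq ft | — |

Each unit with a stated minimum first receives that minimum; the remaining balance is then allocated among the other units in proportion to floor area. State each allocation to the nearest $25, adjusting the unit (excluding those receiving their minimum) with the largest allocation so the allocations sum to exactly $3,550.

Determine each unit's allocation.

Unit 2B: $1,000; Unit 3B: $1,025; Unit 5B: $450; Unit 1A: $1,075

Fund the minimums — Unit 2B $1,000; Unit 5B $450. Remaining pool $2,100.
Remaining pool split over remaining floor area 13,549: Unit 3B 1,021.09 → $1,025; Unit 1A 1,078.91 → $1,075.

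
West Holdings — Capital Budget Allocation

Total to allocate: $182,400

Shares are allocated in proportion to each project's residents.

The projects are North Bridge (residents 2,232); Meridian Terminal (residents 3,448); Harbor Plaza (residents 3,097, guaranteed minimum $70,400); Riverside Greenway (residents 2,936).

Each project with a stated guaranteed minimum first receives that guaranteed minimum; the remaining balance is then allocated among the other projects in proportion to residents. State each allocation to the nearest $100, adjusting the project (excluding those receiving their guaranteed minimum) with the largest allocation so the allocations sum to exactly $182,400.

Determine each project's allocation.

North Bridge: $29,000; Meridian Terminal: $44,800; Harbor Plaza: $70,400; Riverside Greenway: $38,200

Fund the minimums — Harbor Plaza $70,400. Balance $112,000.
Balance split over remaining residents 8,616: North Bridge 29,013.93 → $29,000; Meridian Terminal 44,820.80 → $44,800; Riverside Greenway 38,165.27 → $38,200.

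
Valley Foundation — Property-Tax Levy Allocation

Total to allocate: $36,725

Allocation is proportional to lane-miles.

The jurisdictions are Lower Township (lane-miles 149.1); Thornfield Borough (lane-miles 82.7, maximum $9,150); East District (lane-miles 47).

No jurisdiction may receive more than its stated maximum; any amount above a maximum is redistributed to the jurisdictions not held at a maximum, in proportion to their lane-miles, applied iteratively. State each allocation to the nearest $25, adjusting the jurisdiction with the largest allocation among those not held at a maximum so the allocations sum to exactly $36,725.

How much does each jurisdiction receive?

Combined lane-miles = 278.8.
Unconstrained shares: Lower Township 19,640.23; Thornfield Borough 10,893.68; East District 6,191.09.
Held at cap: Thornfield Borough ($9,150); balance $27,575 reallocated over remaining lane-miles 196.1.
Redistributed shares: Lower Township 20,966.00 → $20,975; East District 6,609.00 → $6,600.

Lower Township: $20,975 | Thornfield Borough: $9,150 | East District: $6,600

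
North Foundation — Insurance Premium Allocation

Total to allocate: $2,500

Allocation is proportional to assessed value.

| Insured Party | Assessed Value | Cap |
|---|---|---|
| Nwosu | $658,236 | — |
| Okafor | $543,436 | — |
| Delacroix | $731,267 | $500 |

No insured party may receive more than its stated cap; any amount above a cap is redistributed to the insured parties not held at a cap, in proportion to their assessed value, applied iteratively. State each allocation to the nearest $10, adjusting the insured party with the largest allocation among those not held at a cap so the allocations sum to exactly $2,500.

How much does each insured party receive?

Nwosu: $1,100; Okafor: $900; Delacroix: $500

Sum of assessed value: 1,932,939.
Unconstrained shares: Nwosu 851.34; Okafor 702.86; Delacroix 945.80.
Cap binds for Delacroix ($500); remaining pool $2,000 reallocated over remaining assessed value 1,201,672.
Shares after redistribution: Nwosu 1,095.53 → $1,100; Okafor 904.47 → $900.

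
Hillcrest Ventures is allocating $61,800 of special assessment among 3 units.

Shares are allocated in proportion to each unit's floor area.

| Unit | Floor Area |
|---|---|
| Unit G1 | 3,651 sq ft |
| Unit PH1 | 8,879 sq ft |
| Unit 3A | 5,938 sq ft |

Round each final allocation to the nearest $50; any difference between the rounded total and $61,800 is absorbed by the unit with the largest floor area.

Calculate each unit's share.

Unit G1: $12,200; Unit PH1: $29,750; Unit 3A: $19,850

Sum of floor area: 18,468.
Unrounded shares: Unit G1 3,651/18,468 × $61,800 = 12,217.45; Unit PH1 8,879/18,468 × $61,800 = 29,712.05; Unit 3A 5,938/18,468 × $61,800 = 19,870.50.
At nearest $50: Unit G1 $12,200; Unit PH1 $29,700; Unit 3A $19,850. Sum = $61,750.
Difference $61,800 − $61,750 = +$50 applied to largest floor area (Unit PH1): Unit PH1 becomes $29,750.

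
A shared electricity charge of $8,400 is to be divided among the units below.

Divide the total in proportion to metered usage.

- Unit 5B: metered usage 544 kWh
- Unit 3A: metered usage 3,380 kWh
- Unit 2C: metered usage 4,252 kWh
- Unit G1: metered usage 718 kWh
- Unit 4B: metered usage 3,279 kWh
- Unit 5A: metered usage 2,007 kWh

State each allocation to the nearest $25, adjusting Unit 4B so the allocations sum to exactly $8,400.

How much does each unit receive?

Combined metered usage = 14,180.
Pro-rata amounts: Unit 5B 544/14,180 × $8,400 = 322.26; Unit 3A 3,380/14,180 × $8,400 = 2,002.26; Unit 2C 4,252/14,180 × $8,400 = 2,518.82; Unit G1 718/14,180 × $8,400 = 425.33; Unit 4B 3,279/14,180 × $8,400 = 1,942.43; Unit 5A 2,007/14,180 × $8,400 = 1,188.91.
At nearest $25: Unit 5B $325; Unit 3A $2,000; Unit 2C $2,525; Unit G1 $425; Unit 4B $1,950; Unit 5A $1,200. Sum = $8,425.
Difference $8,400 − $8,425 = −$25 applied to Unit 4B: Unit 4B becomes $1,925.

Unit 5B: $325 | Unit 3A: $2,000 | Unit 2C: $2,525 | Unit G1: $425 | Unit 4B: $1,925 | Unit 5A: $1,200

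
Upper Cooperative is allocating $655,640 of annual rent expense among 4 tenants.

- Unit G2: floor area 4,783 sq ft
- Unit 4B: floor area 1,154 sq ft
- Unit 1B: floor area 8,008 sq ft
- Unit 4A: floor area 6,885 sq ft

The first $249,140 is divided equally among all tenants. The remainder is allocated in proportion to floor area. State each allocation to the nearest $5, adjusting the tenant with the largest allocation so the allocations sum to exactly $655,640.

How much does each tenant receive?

Unit G2: $155,625 | Unit 4B: $84,805 | Unit 1B: $218,565 | Unit 4A: $196,645

First tranche $249,140 split equally: $62,285 each.
Remainder $406,500 by floor area (total 20,830): Unit G2 93,340.83 → $93,340; Unit 4B 22,520.45 → $22,520; Unit 1B 156,277.10 → $156,275; Unit 4A 134,361.62 → $134,360.
Rounding difference +$5 on remainder applied to Unit 1B.
Totals: Unit G2 $62,285 + $93,340 = $155,625; Unit 4B $62,285 + $22,520 = $84,805; Unit 1B $62,285 + $156,280 = $218,565; Unit 4A $62,285 + $134,360 = $196,645.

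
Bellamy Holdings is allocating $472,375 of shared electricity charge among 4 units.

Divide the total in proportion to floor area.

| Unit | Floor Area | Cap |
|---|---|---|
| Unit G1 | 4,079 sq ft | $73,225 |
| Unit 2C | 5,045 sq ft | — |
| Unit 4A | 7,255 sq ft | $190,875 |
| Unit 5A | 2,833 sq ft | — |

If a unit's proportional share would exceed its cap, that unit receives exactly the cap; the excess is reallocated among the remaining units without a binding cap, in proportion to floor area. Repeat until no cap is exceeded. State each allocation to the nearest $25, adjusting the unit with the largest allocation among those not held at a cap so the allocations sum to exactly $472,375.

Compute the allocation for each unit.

Unit G1: $73,225 · Unit 2C: $133,375 · Unit 4A: $190,875 · Unit 5A: $74,900

Floor area total: 19,212.
Pro-rata shares before constraints: Unit G1 100,292.40; Unit 2C 124,043.92; Unit 4A 178,382.29; Unit 5A 69,656.38.
Cap binds for Unit G1 ($73,225); balance $399,150 reallocated over remaining floor area 15,133.
Cap binds for Unit 4A ($190,875); balance $208,275 reallocated over remaining floor area 7,878.
Remaining shares: Unit 2C 133,377.43 → $133,375; Unit 5A 74,897.57 → $74,900.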